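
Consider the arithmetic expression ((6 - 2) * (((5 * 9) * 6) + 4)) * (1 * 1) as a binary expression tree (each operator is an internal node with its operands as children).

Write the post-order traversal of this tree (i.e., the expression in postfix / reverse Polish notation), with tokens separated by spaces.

Post-order on an expression tree gives postfix notation: for each operator, emit left operand, right operand, then the operator.

6 2 - 5 9 * 6 * 4 + * 1 1 * *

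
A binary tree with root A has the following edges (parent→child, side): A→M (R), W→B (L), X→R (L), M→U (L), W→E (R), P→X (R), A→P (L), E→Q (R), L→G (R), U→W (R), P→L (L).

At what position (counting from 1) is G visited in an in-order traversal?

2

In-order visits the left subtree, then the node, then the right subtree.
At A: go left to P.
  At P: go left to L.
    At L: no left child.
    Visit L.
    At L: go right to G.
      G is a leaf — visit G.
  Visit P.
  At P: go right to X.
    At X: go left to R.
      R is a leaf — visit R.
    Visit X.
    At X: no right child.
Visit A.
At A: go right to M.
  At M: go left to U.
    At U: no left child.
    Visit U.
    At U: go right to W.
      At W: go left to B.
        B is a leaf — visit B.
      Visit W.
      At W: go right to E.
        At E: no left child.
        Visit E.
        At E: go right to Q.
          Q is a leaf — visit Q.
  Visit M.
  At M: no right child.
Full in-order sequence: L, G, P, R, X, A, U, B, W, E, Q, M.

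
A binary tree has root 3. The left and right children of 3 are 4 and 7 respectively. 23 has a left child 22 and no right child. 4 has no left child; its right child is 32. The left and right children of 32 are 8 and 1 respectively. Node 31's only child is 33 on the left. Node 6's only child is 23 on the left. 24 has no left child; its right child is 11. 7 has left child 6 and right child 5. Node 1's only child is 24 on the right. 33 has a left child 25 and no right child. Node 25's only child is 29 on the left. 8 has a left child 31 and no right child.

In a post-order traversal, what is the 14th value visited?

Post-order visits the left subtree, then the right subtree, then the node.
At 3: go left to 4.
  At 4: no left child.
  At 4: go right to 32.
    At 32: go left to 8.
      At 8: go left to 31.
        At 31: go left to 33.
          At 33: go left to 25.
            At 25: go left to 29.
              29 is a leaf — visit 29.
            At 25: no right child.
            Visit 25.
          At 33: no right child.
          Visit 33.
        At 31: no right child.
        Visit 31.
      At 8: no right child.
      Visit 8.
    At 32: go right to 1.
      At 1: no left child.
      At 1: go right to 24.
        At 24: no left child.
        At 24: go right to 11.
          11 is a leaf — visit 11.
        Visit 24.
      Visit 1.
    Visit 32.
  Visit 4.
At 3: go right to 7.
  At 7: go left to 6.
    At 6: go left to 23.
      At 23: go left to 22.
        22 is a leaf — visit 22.
      At 23: no right child.
      Visit 23.
    At 6: no right child.
    Visit 6.
  At 7: go right to 5.
    5 is a leaf — visit 5.
  Visit 7.
Visit 3.
Full post-order sequence: 29, 25, 33, 31, 8, 11, 24, 1, 32, 4, 22, 23, 6, 5, 7, 3.

5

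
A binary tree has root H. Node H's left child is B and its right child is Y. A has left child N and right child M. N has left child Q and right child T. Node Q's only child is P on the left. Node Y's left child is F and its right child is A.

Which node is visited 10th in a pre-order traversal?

Pre-order visits the node, then its left subtree, then its right subtree.
Visit H.
At H: go left to B.
  B is a leaf — visit B.
At H: go right to Y.
  Visit Y.
  At Y: go left to F.
    F is a leaf — visit F.
  At Y: go right to A.
    Visit A.
    At A: go left to N.
      Visit N.
      At N: go left to Q.
        Visit Q.
        At Q: go left to P.
          P is a leaf — visit P.
        At Q: no right child.
      At N: go right to T.
        T is a leaf — visit T.
    At A: go right to M.
      M is a leaf — visit M.
Full pre-order sequence: H, B, Y, F, A, N, Q, P, T, M.

M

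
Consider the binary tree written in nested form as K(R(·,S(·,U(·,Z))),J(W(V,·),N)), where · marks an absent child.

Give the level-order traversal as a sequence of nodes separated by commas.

Level-order visits nodes level by level from the root, left to right within each level.
Level 0: K
Level 1: R, J
Level 2: S, W, N
Level 3: U, V
Level 4: Z

K, R, J, S, W, N, U, V, Z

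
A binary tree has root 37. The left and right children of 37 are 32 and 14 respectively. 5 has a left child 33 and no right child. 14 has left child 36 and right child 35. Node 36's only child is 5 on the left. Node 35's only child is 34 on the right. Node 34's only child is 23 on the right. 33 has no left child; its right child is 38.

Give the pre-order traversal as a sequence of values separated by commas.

37, 32, 14, 36, 5, 33, 38, 35, 34, 23

Pre-order visits the node, then its left subtree, then its right subtree.
Visit 37.
At 37: go left to 32.
  32 is a leaf — visit 32.
At 37: go right to 14.
  Visit 14.
  At 14: go left to 36.
    Visit 36.
    At 36: go left to 5.
      Visit 5.
      At 5: go left to 33.
        Visit 33.
        At 33: no left child.
        At 33: go right to 38.
          38 is a leaf — visit 38.
      At 5: no right child.
    At 36: no right child.
  At 14: go right to 35.
    Visit 35.
    At 35: no left child.
    At 35: go right to 34.
      Visit 34.
      At 34: no left child.
      At 34: go right to 23.
        23 is a leaf — visit 23.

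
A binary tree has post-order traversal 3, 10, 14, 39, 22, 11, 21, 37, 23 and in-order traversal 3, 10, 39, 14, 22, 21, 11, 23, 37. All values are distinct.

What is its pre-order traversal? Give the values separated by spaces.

The last element of post-order is the root; it splits in-order into left and right subtrees.
Root 23: left subtree has 7 nodes {3, 10, 39, 14, 22, 21, 11}, right has 1 {37}.
  Root 21: left subtree has 5 nodes {3, 10, 39, 14, 22}, right has 1 {11}.
    Root 22: left subtree has 4 nodes {3, 10, 39, 14}, right has 0 { }.
      Root 39: left subtree has 2 nodes {3, 10}, right has 1 {14}.
        Root 10: left subtree has 1 node {3}, right has 0 { }.

23 21 22 39 10 3 14 11 37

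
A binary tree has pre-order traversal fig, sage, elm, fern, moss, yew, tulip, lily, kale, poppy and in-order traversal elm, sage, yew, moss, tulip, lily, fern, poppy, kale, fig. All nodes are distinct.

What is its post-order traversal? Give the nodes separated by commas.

elm, yew, lily, tulip, moss, poppy, kale, fern, sage, fig

The first element of pre-order is the root; it splits in-order into left and right subtrees.
Root fig: left subtree has 9 nodes {elm, sage, yew, moss, tulip, lily, fern, poppy, kale}, right has 0 { }.
  Root sage: left subtree has 1 node {elm}, right has 7 {yew, moss, tulip, lily, fern, poppy, kale}.
    Root fern: left subtree has 4 nodes {yew, moss, tulip, lily}, right has 2 {poppy, kale}.
      Root moss: left subtree has 1 node {yew}, right has 2 {tulip, lily}.
        Root tulip: left subtree has 0 nodes { }, right has 1 {lily}.
      Root kale: left subtree has 1 node {poppy}, right has 0 { }.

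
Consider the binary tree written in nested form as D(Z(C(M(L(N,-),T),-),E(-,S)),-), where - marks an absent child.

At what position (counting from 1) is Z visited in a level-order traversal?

Level-order visits nodes level by level from the root, left to right within each level.
Level 0: D
Level 1: Z
Level 2: C, E
Level 3: M, S
Level 4: L, T
Level 5: N
Full level-order sequence: D, Z, C, E, M, S, L, T, N.

2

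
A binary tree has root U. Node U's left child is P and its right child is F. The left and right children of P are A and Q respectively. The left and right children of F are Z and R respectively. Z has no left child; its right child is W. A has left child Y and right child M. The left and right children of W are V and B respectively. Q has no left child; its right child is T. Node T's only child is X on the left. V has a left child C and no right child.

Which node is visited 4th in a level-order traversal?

Level-order visits nodes level by level from the root, left to right within each level.
Level 0: U
Level 1: P, F
Level 2: A, Q, Z, R
Level 3: Y, M, T, W
Level 4: X, V, B
Level 5: C
Full level-order sequence: U, P, F, A, Q, Z, R, Y, M, T, W, X, V, B, C.

A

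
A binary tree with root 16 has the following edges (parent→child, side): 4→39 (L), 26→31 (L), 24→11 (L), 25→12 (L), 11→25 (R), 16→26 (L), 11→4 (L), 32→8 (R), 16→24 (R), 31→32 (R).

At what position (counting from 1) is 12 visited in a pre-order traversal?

11

Pre-order visits the node, then its left subtree, then its right subtree.
Visit 16.
At 16: go left to 26.
  Visit 26.
  At 26: go left to 31.
    Visit 31.
    At 31: no left child.
    At 31: go right to 32.
      Visit 32.
      At 32: no left child.
      At 32: go right to 8.
        8 is a leaf — visit 8.
  At 26: no right child.
At 16: go right to 24.
  Visit 24.
  At 24: go left to 11.
    Visit 11.
    At 11: go left to 4.
      Visit 4.
      At 4: go left to 39.
        39 is a leaf — visit 39.
      At 4: no right child.
    At 11: go right to 25.
      Visit 25.
      At 25: go left to 12.
        12 is a leaf — visit 12.
      At 25: no right child.
  At 24: no right child.
Full pre-order sequence: 16, 26, 31, 32, 8, 24, 11, 4, 39, 25, 12.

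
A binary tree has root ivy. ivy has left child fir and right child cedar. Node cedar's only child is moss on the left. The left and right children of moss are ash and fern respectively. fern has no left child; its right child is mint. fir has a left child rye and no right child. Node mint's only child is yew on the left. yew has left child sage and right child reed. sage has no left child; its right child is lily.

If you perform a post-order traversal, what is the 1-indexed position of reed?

6

Post-order visits the left subtree, then the right subtree, then the node.
At ivy: go left to fir.
  At fir: go left to rye.
    rye is a leaf — visit rye.
  At fir: no right child.
  Visit fir.
At ivy: go right to cedar.
  At cedar: go left to moss.
    At moss: go left to ash.
      ash is a leaf — visit ash.
    At moss: go right to fern.
      At fern: no left child.
      At fern: go right to mint.
        At mint: go left to yew.
          At yew: go left to sage.
            At sage: no left child.
            At sage: go right to lily.
              lily is a leaf — visit lily.
            Visit sage.
          At yew: go right to reed.
            reed is a leaf — visit reed.
          Visit yew.
        At mint: no right child.
        Visit mint.
      Visit fern.
    Visit moss.
  At cedar: no right child.
  Visit cedar.
Visit ivy.
Full post-order sequence: rye, fir, ash, lily, sage, reed, yew, mint, fern, moss, cedar, ivy.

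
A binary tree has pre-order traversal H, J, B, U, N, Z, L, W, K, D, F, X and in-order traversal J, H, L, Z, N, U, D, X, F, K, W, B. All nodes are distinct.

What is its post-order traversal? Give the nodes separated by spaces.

J L Z N X F D K W U B H

The first element of pre-order is the root; it splits in-order into left and right subtrees.
Root H: left subtree has 1 node {J}, right has 10 {L, Z, N, U, D, X, F, K, W, B}.
  Root B: left subtree has 9 nodes {L, Z, N, U, D, X, F, K, W}, right has 0 { }.
    Root U: left subtree has 3 nodes {L, Z, N}, right has 5 {D, X, F, K, W}.
      Root N: left subtree has 2 nodes {L, Z}, right has 0 { }.
        Root Z: left subtree has 1 node {L}, right has 0 { }.
      Root W: left subtree has 4 nodes {D, X, F, K}, right has 0 { }.
        Root K: left subtree has 3 nodes {D, X, F}, right has 0 { }.
          Root D: left subtree has 0 nodes { }, right has 2 {X, F}.
            Root F: left subtree has 1 node {X}, right has 0 { }.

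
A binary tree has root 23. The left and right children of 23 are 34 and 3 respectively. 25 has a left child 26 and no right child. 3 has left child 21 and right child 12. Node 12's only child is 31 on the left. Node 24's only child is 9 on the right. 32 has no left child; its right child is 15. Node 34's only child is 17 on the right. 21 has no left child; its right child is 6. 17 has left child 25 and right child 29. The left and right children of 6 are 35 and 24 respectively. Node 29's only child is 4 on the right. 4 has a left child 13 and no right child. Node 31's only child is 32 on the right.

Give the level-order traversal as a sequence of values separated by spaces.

23 34 3 17 21 12 25 29 6 31 26 4 35 24 32 13 9 15

Level-order visits nodes level by level from the root, left to right within each level.
Level 0: 23
Level 1: 34, 3
Level 2: 17, 21, 12
Level 3: 25, 29, 6, 31
Level 4: 26, 4, 35, 24, 32
Level 5: 13, 9, 15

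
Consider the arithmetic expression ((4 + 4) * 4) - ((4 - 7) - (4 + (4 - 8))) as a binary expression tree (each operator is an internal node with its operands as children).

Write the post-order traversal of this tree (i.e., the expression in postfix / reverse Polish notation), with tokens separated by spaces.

4 4 + 4 * 4 7 - 4 4 8 - + - -

Post-order on an expression tree gives postfix notation: for each operator, emit left operand, right operand, then the operator.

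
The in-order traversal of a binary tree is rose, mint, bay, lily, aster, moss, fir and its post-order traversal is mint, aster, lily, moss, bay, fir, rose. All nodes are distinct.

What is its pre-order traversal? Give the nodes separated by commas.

rose, fir, bay, mint, moss, lily, aster

The last element of post-order is the root; it splits in-order into left and right subtrees.
Root rose: left subtree has 0 nodes { }, right has 6 {mint, bay, lily, aster, moss, fir}.
  Root fir: left subtree has 5 nodes {mint, bay, lily, aster, moss}, right has 0 { }.
    Root bay: left subtree has 1 node {mint}, right has 3 {lily, aster, moss}.
      Root moss: left subtree has 2 nodes {lily, aster}, right has 0 { }.
        Root lily: left subtree has 0 nodes { }, right has 1 {aster}.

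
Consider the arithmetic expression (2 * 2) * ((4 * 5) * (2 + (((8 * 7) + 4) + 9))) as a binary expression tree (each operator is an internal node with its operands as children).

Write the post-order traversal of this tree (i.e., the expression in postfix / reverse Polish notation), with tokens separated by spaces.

2 2 * 4 5 * 2 8 7 * 4 + 9 + + * *

Post-order on an expression tree gives postfix notation: for each operator, emit left operand, right operand, then the operator.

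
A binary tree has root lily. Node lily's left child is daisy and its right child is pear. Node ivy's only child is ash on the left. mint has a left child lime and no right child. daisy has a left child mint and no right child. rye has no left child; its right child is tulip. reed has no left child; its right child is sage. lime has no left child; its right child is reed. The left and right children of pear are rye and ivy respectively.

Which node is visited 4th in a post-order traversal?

mint

Post-order visits the left subtree, then the right subtree, then the node.
At lily: go left to daisy.
  At daisy: go left to mint.
    At mint: go left to lime.
      At lime: no left child.
      At lime: go right to reed.
        At reed: no left child.
        At reed: go right to sage.
          sage is a leaf — visit sage.
        Visit reed.
      Visit lime.
    At mint: no right child.
    Visit mint.
  At daisy: no right child.
  Visit daisy.
At lily: go right to pear.
  At pear: go left to rye.
    At rye: no left child.
    At rye: go right to tulip.
      tulip is a leaf — visit tulip.
    Visit rye.
  At pear: go right to ivy.
    At ivy: go left to ash.
      ash is a leaf — visit ash.
    At ivy: no right child.
    Visit ivy.
  Visit pear.
Visit lily.
Full post-order sequence: sage, reed, lime, mint, daisy, tulip, rye, ash, ivy, pear, lily.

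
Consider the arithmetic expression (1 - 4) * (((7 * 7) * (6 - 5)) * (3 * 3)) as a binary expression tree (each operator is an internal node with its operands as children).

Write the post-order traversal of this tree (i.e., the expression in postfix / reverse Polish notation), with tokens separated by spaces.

Post-order on an expression tree gives postfix notation: for each operator, emit left operand, right operand, then the operator.

1 4 - 7 7 * 6 5 - * 3 3 * * *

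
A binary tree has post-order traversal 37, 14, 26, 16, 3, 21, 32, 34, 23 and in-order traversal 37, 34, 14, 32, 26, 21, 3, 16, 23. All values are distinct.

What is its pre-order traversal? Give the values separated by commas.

23, 34, 37, 32, 14, 21, 26, 3, 16

The last element of post-order is the root; it splits in-order into left and right subtrees.
Root 23: left subtree has 8 nodes {37, 34, 14, 32, 26, 21, 3, 16}, right has 0 { }.
  Root 34: left subtree has 1 node {37}, right has 6 {14, 32, 26, 21, 3, 16}.
    Root 32: left subtree has 1 node {14}, right has 4 {26, 21, 3, 16}.
      Root 21: left subtree has 1 node {26}, right has 2 {3, 16}.
        Root 3: left subtree has 0 nodes { }, right has 1 {16}.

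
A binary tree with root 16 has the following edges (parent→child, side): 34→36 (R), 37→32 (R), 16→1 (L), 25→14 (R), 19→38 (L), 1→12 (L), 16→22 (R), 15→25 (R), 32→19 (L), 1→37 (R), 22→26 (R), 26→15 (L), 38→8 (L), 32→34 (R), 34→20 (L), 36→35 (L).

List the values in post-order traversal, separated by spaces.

Post-order visits the left subtree, then the right subtree, then the node.
At 16: go left to 1.
  At 1: go left to 12.
    12 is a leaf — visit 12.
  At 1: go right to 37.
    At 37: no left child.
    At 37: go right to 32.
      At 32: go left to 19.
        At 19: go left to 38.
          At 38: go left to 8.
            8 is a leaf — visit 8.
          At 38: no right child.
          Visit 38.
        At 19: no right child.
        Visit 19.
      At 32: go right to 34.
        At 34: go left to 20.
          20 is a leaf — visit 20.
        At 34: go right to 36.
          At 36: go left to 35.
            35 is a leaf — visit 35.
          At 36: no right child.
          Visit 36.
        Visit 34.
      Visit 32.
    Visit 37.
  Visit 1.
At 16: go right to 22.
  At 22: no left child.
  At 22: go right to 26.
    At 26: go left to 15.
      At 15: no left child.
      At 15: go right to 25.
        At 25: no left child.
        At 25: go right to 14.
          14 is a leaf — visit 14.
        Visit 25.
      Visit 15.
    At 26: no right child.
    Visit 26.
  Visit 22.
Visit 16.

12 8 38 19 20 35 36 34 32 37 1 14 25 15 26 22 16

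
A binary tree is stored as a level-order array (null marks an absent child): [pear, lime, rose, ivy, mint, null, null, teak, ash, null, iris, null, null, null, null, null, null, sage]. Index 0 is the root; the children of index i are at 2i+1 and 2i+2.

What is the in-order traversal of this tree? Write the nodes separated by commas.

In-order visits the left subtree, then the node, then the right subtree.
At pear: go left to lime.
  At lime: go left to ivy.
    At ivy: go left to teak.
      teak is a leaf — visit teak.
    Visit ivy.
    At ivy: go right to ash.
      At ash: go left to sage.
        sage is a leaf — visit sage.
      Visit ash.
      At ash: no right child.
  Visit lime.
  At lime: go right to mint.
    At mint: no left child.
    Visit mint.
    At mint: go right to iris.
      iris is a leaf — visit iris.
Visit pear.
At pear: go right to rose.
  rose is a leaf — visit rose.

teak, ivy, sage, ash, lime, mint, iris, pear, rose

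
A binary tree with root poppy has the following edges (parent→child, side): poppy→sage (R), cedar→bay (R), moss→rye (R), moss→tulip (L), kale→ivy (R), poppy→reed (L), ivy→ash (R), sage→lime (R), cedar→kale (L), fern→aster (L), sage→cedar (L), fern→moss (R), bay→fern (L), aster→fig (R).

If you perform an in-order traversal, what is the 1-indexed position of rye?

In-order visits the left subtree, then the node, then the right subtree.
At poppy: go left to reed.
  reed is a leaf — visit reed.
Visit poppy.
At poppy: go right to sage.
  At sage: go left to cedar.
    At cedar: go left to kale.
      At kale: no left child.
      Visit kale.
      At kale: go right to ivy.
        At ivy: no left child.
        Visit ivy.
        At ivy: go right to ash.
          ash is a leaf — visit ash.
    Visit cedar.
    At cedar: go right to bay.
      At bay: go left to fern.
        At fern: go left to aster.
          At aster: no left child.
          Visit aster.
          At aster: go right to fig.
            fig is a leaf — visit fig.
        Visit fern.
        At fern: go right to moss.
          At moss: go left to tulip.
            tulip is a leaf — visit tulip.
          Visit moss.
          At moss: go right to rye.
            rye is a leaf — visit rye.
      Visit bay.
      At bay: no right child.
  Visit sage.
  At sage: go right to lime.
    lime is a leaf — visit lime.
Full in-order sequence: reed, poppy, kale, ivy, ash, cedar, aster, fig, fern, tulip, moss, rye, bay, sage, lime.

12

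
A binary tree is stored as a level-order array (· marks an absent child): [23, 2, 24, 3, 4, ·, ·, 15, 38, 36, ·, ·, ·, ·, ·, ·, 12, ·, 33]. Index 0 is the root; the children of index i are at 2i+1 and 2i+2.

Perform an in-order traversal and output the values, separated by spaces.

15 12 3 38 33 2 36 4 23 24

In-order visits the left subtree, then the node, then the right subtree.
At 23: go left to 2.
  At 2: go left to 3.
    At 3: go left to 15.
      At 15: no left child.
      Visit 15.
      At 15: go right to 12.
        12 is a leaf — visit 12.
    Visit 3.
    At 3: go right to 38.
      At 38: no left child.
      Visit 38.
      At 38: go right to 33.
        33 is a leaf — visit 33.
  Visit 2.
  At 2: go right to 4.
    At 4: go left to 36.
      36 is a leaf — visit 36.
    Visit 4.
    At 4: no right child.
Visit 23.
At 23: go right to 24.
  24 is a leaf — visit 24.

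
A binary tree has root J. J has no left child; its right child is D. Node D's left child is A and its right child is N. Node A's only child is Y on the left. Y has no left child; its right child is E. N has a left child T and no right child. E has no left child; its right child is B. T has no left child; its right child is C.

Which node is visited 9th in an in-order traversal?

In-order visits the left subtree, then the node, then the right subtree.
At J: no left child.
Visit J.
At J: go right to D.
  At D: go left to A.
    At A: go left to Y.
      At Y: no left child.
      Visit Y.
      At Y: go right to E.
        At E: no left child.
        Visit E.
        At E: go right to B.
          B is a leaf — visit B.
    Visit A.
    At A: no right child.
  Visit D.
  At D: go right to N.
    At N: go left to T.
      At T: no left child.
      Visit T.
      At T: go right to C.
        C is a leaf — visit C.
    Visit N.
    At N: no right child.
Full in-order sequence: J, Y, E, B, A, D, T, C, N.

N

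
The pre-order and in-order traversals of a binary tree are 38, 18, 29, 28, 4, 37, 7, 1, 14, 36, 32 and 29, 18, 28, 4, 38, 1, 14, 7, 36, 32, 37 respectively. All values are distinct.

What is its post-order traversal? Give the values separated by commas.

29, 4, 28, 18, 14, 1, 32, 36, 7, 37, 38

The first element of pre-order is the root; it splits in-order into left and right subtrees.
Root 38: left subtree has 4 nodes {29, 18, 28, 4}, right has 6 {1, 14, 7, 36, 32, 37}.
  Root 18: left subtree has 1 node {29}, right has 2 {28, 4}.
    Root 28: left subtree has 0 nodes { }, right has 1 {4}.
  Root 37: left subtree has 5 nodes {1, 14, 7, 36, 32}, right has 0 { }.
    Root 7: left subtree has 2 nodes {1, 14}, right has 2 {36, 32}.
      Root 1: left subtree has 0 nodes { }, right has 1 {14}.
      Root 36: left subtree has 0 nodes { }, right has 1 {32}.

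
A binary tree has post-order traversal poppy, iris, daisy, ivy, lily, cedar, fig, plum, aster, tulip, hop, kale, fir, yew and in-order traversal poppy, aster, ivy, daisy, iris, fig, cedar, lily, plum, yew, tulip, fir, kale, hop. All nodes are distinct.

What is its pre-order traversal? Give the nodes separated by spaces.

The last element of post-order is the root; it splits in-order into left and right subtrees.
Root yew: left subtree has 9 nodes {poppy, aster, ivy, daisy, iris, fig, cedar, lily, plum}, right has 4 {tulip, fir, kale, hop}.
  Root aster: left subtree has 1 node {poppy}, right has 7 {ivy, daisy, iris, fig, cedar, lily, plum}.
    Root plum: left subtree has 6 nodes {ivy, daisy, iris, fig, cedar, lily}, right has 0 { }.
      Root fig: left subtree has 3 nodes {ivy, daisy, iris}, right has 2 {cedar, lily}.
        Root ivy: left subtree has 0 nodes { }, right has 2 {daisy, iris}.
          Root daisy: left subtree has 0 nodes { }, right has 1 {iris}.
        Root cedar: left subtree has 0 nodes { }, right has 1 {lily}.
  Root fir: left subtree has 1 node {tulip}, right has 2 {kale, hop}.
    Root kale: left subtree has 0 nodes { }, right has 1 {hop}.

yew aster poppy plum fig ivy daisy iris cedar lily fir tulip kale hop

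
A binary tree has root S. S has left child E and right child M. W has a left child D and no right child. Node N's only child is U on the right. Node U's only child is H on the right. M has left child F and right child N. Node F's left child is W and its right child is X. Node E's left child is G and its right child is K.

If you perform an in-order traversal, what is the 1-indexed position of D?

In-order visits the left subtree, then the node, then the right subtree.
At S: go left to E.
  At E: go left to G.
    G is a leaf — visit G.
  Visit E.
  At E: go right to K.
    K is a leaf — visit K.
Visit S.
At S: go right to M.
  At M: go left to F.
    At F: go left to W.
      At W: go left to D.
        D is a leaf — visit D.
      Visit W.
      At W: no right child.
    Visit F.
    At F: go right to X.
      X is a leaf — visit X.
  Visit M.
  At M: go right to N.
    At N: no left child.
    Visit N.
    At N: go right to U.
      At U: no left child.
      Visit U.
      At U: go right to H.
        H is a leaf — visit H.
Full in-order sequence: G, E, K, S, D, W, F, X, M, N, U, H.

5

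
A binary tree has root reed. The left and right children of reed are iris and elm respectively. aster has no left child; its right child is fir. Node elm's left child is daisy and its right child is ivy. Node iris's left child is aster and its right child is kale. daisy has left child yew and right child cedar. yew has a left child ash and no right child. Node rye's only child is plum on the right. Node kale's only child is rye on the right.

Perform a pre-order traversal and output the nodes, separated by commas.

Pre-order visits the node, then its left subtree, then its right subtree.
Visit reed.
At reed: go left to iris.
  Visit iris.
  At iris: go left to aster.
    Visit aster.
    At aster: no left child.
    At aster: go right to fir.
      fir is a leaf — visit fir.
  At iris: go right to kale.
    Visit kale.
    At kale: no left child.
    At kale: go right to rye.
      Visit rye.
      At rye: no left child.
      At rye: go right to plum.
        plum is a leaf — visit plum.
At reed: go right to elm.
  Visit elm.
  At elm: go left to daisy.
    Visit daisy.
    At daisy: go left to yew.
      Visit yew.
      At yew: go left to ash.
        ash is a leaf — visit ash.
      At yew: no right child.
    At daisy: go right to cedar.
      cedar is a leaf — visit cedar.
  At elm: go right to ivy.
    ivy is a leaf — visit ivy.

reed, iris, aster, fir, kale, rye, plum, elm, daisy, yew, ash, cedar, ivy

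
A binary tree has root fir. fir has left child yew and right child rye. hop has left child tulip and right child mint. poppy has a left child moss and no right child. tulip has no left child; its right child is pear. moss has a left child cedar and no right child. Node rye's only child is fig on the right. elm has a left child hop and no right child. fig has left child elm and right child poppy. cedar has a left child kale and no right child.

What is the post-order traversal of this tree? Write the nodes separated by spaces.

yew pear tulip mint hop elm kale cedar moss poppy fig rye fir

Post-order visits the left subtree, then the right subtree, then the node.
At fir: go left to yew.
  yew is a leaf — visit yew.
At fir: go right to rye.
  At rye: no left child.
  At rye: go right to fig.
    At fig: go left to elm.
      At elm: go left to hop.
        At hop: go left to tulip.
          At tulip: no left child.
          At tulip: go right to pear.
            pear is a leaf — visit pear.
          Visit tulip.
        At hop: go right to mint.
          mint is a leaf — visit mint.
        Visit hop.
      At elm: no right child.
      Visit elm.
    At fig: go right to poppy.
      At poppy: go left to moss.
        At moss: go left to cedar.
          At cedar: go left to kale.
            kale is a leaf — visit kale.
          At cedar: no right child.
          Visit cedar.
        At moss: no right child.
        Visit moss.
      At poppy: no right child.
      Visit poppy.
    Visit fig.
  Visit rye.
Visit fir.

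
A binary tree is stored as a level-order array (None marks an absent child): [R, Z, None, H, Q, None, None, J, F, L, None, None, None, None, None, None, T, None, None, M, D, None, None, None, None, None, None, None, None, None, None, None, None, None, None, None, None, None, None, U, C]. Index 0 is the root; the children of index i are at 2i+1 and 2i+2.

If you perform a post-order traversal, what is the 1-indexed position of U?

5

Post-order visits the left subtree, then the right subtree, then the node.
At R: go left to Z.
  At Z: go left to H.
    At H: go left to J.
      At J: no left child.
      At J: go right to T.
        T is a leaf — visit T.
      Visit J.
    At H: go right to F.
      F is a leaf — visit F.
    Visit H.
  At Z: go right to Q.
    At Q: go left to L.
      At L: go left to M.
        At M: go left to U.
          U is a leaf — visit U.
        At M: go right to C.
          C is a leaf — visit C.
        Visit M.
      At L: go right to D.
        D is a leaf — visit D.
      Visit L.
    At Q: no right child.
    Visit Q.
  Visit Z.
At R: no right child.
Visit R.
Full post-order sequence: T, J, F, H, U, C, M, D, L, Q, Z, R.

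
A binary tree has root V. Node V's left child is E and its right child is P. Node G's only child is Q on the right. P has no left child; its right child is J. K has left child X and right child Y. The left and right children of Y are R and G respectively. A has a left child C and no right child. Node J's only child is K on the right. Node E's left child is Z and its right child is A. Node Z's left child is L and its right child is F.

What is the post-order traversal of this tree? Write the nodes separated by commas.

L, F, Z, C, A, E, X, R, Q, G, Y, K, J, P, V

Post-order visits the left subtree, then the right subtree, then the node.
At V: go left to E.
  At E: go left to Z.
    At Z: go left to L.
      L is a leaf — visit L.
    At Z: go right to F.
      F is a leaf — visit F.
    Visit Z.
  At E: go right to A.
    At A: go left to C.
      C is a leaf — visit C.
    At A: no right child.
    Visit A.
  Visit E.
At V: go right to P.
  At P: no left child.
  At P: go right to J.
    At J: no left child.
    At J: go right to K.
      At K: go left to X.
        X is a leaf — visit X.
      At K: go right to Y.
        At Y: go left to R.
          R is a leaf — visit R.
        At Y: go right to G.
          At G: no left child.
          At G: go right to Q.
            Q is a leaf — visit Q.
          Visit G.
        Visit Y.
      Visit K.
    Visit J.
  Visit P.
Visit V.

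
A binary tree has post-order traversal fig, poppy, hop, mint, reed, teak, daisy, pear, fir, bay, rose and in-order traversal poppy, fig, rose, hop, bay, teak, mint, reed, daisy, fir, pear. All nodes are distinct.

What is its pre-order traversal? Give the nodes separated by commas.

rose, poppy, fig, bay, hop, fir, daisy, teak, reed, mint, pear

The last element of post-order is the root; it splits in-order into left and right subtrees.
Root rose: left subtree has 2 nodes {poppy, fig}, right has 8 {hop, bay, teak, mint, reed, daisy, fir, pear}.
  Root poppy: left subtree has 0 nodes { }, right has 1 {fig}.
  Root bay: left subtree has 1 node {hop}, right has 6 {teak, mint, reed, daisy, fir, pear}.
    Root fir: left subtree has 4 nodes {teak, mint, reed, daisy}, right has 1 {pear}.
      Root daisy: left subtree has 3 nodes {teak, mint, reed}, right has 0 { }.
        Root teak: left subtree has 0 nodes { }, right has 2 {mint, reed}.
          Root reed: left subtree has 1 node {mint}, right has 0 { }.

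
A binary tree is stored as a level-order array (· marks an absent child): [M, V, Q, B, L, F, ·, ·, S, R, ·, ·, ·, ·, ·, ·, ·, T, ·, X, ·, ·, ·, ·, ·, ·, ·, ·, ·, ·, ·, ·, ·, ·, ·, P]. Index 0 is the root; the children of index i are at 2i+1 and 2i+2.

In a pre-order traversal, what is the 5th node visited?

T

Pre-order visits the node, then its left subtree, then its right subtree.
Visit M.
At M: go left to V.
  Visit V.
  At V: go left to B.
    Visit B.
    At B: no left child.
    At B: go right to S.
      Visit S.
      At S: go left to T.
        Visit T.
        At T: go left to P.
          P is a leaf — visit P.
        At T: no right child.
      At S: no right child.
  At V: go right to L.
    Visit L.
    At L: go left to R.
      Visit R.
      At R: go left to X.
        X is a leaf — visit X.
      At R: no right child.
    At L: no right child.
At M: go right to Q.
  Visit Q.
  At Q: go left to F.
    F is a leaf — visit F.
  At Q: no right child.
Full pre-order sequence: M, V, B, S, T, P, L, R, X, Q, F.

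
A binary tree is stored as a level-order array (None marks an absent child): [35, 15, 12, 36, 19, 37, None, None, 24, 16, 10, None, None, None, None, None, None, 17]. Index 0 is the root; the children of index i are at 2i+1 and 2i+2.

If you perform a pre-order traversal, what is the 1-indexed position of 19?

Pre-order visits the node, then its left subtree, then its right subtree.
Visit 35.
At 35: go left to 15.
  Visit 15.
  At 15: go left to 36.
    Visit 36.
    At 36: no left child.
    At 36: go right to 24.
      Visit 24.
      At 24: go left to 17.
        17 is a leaf — visit 17.
      At 24: no right child.
  At 15: go right to 19.
    Visit 19.
    At 19: go left to 16.
      16 is a leaf — visit 16.
    At 19: go right to 10.
      10 is a leaf — visit 10.
At 35: go right to 12.
  Visit 12.
  At 12: go left to 37.
    37 is a leaf — visit 37.
  At 12: no right child.
Full pre-order sequence: 35, 15, 36, 24, 17, 19, 16, 10, 12, 37.

6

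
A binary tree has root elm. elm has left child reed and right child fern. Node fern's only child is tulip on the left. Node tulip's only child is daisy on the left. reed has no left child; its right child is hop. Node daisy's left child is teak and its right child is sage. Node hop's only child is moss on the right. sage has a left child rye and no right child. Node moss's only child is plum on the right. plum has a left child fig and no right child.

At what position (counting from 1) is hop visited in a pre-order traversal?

3

Pre-order visits the node, then its left subtree, then its right subtree.
Visit elm.
At elm: go left to reed.
  Visit reed.
  At reed: no left child.
  At reed: go right to hop.
    Visit hop.
    At hop: no left child.
    At hop: go right to moss.
      Visit moss.
      At moss: no left child.
      At moss: go right to plum.
        Visit plum.
        At plum: go left to fig.
          fig is a leaf — visit fig.
        At plum: no right child.
At elm: go right to fern.
  Visit fern.
  At fern: go left to tulip.
    Visit tulip.
    At tulip: go left to daisy.
      Visit daisy.
      At daisy: go left to teak.
        teak is a leaf — visit teak.
      At daisy: go right to sage.
        Visit sage.
        At sage: go left to rye.
          rye is a leaf — visit rye.
        At sage: no right child.
    At tulip: no right child.
  At fern: no right child.
Full pre-order sequence: elm, reed, hop, moss, plum, fig, fern, tulip, daisy, teak, sage, rye.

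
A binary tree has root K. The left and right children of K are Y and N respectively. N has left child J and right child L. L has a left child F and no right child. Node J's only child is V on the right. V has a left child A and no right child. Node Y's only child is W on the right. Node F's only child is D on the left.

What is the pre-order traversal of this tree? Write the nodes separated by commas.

Pre-order visits the node, then its left subtree, then its right subtree.
Visit K.
At K: go left to Y.
  Visit Y.
  At Y: no left child.
  At Y: go right to W.
    W is a leaf — visit W.
At K: go right to N.
  Visit N.
  At N: go left to J.
    Visit J.
    At J: no left child.
    At J: go right to V.
      Visit V.
      At V: go left to A.
        A is a leaf — visit A.
      At V: no right child.
  At N: go right to L.
    Visit L.
    At L: go left to F.
      Visit F.
      At F: go left to D.
        D is a leaf — visit D.
      At F: no right child.
    At L: no right child.

K, Y, W, N, J, V, A, L, F, D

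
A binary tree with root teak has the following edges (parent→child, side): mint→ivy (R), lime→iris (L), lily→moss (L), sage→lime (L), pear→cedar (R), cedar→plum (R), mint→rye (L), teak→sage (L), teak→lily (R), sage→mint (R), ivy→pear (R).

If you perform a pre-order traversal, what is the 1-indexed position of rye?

6

Pre-order visits the node, then its left subtree, then its right subtree.
Visit teak.
At teak: go left to sage.
  Visit sage.
  At sage: go left to lime.
    Visit lime.
    At lime: go left to iris.
      iris is a leaf — visit iris.
    At lime: no right child.
  At sage: go right to mint.
    Visit mint.
    At mint: go left to rye.
      rye is a leaf — visit rye.
    At mint: go right to ivy.
      Visit ivy.
      At ivy: no left child.
      At ivy: go right to pear.
        Visit pear.
        At pear: no left child.
        At pear: go right to cedar.
          Visit cedar.
          At cedar: no left child.
          At cedar: go right to plum.
            plum is a leaf — visit plum.
At teak: go right to lily.
  Visit lily.
  At lily: go left to moss.
    moss is a leaf — visit moss.
  At lily: no right child.
Full pre-order sequence: teak, sage, lime, iris, mint, rye, ivy, pear, cedar, plum, lily, moss.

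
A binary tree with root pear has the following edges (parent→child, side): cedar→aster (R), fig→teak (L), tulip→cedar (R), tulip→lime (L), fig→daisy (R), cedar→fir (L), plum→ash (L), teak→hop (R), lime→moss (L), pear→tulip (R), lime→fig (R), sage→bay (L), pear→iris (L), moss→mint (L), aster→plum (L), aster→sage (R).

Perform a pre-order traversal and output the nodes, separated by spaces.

pear iris tulip lime moss mint fig teak hop daisy cedar fir aster plum ash sage bay

Pre-order visits the node, then its left subtree, then its right subtree.
Visit pear.
At pear: go left to iris.
  iris is a leaf — visit iris.
At pear: go right to tulip.
  Visit tulip.
  At tulip: go left to lime.
    Visit lime.
    At lime: go left to moss.
      Visit moss.
      At moss: go left to mint.
        mint is a leaf — visit mint.
      At moss: no right child.
    At lime: go right to fig.
      Visit fig.
      At fig: go left to teak.
        Visit teak.
        At teak: no left child.
        At teak: go right to hop.
          hop is a leaf — visit hop.
      At fig: go right to daisy.
        daisy is a leaf — visit daisy.
  At tulip: go right to cedar.
    Visit cedar.
    At cedar: go left to fir.
      fir is a leaf — visit fir.
    At cedar: go right to aster.
      Visit aster.
      At aster: go left to plum.
        Visit plum.
        At plum: go left to ash.
          ash is a leaf — visit ash.
        At plum: no right child.
      At aster: go right to sage.
        Visit sage.
        At sage: go left to bay.
          bay is a leaf — visit bay.
        At sage: no right child.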